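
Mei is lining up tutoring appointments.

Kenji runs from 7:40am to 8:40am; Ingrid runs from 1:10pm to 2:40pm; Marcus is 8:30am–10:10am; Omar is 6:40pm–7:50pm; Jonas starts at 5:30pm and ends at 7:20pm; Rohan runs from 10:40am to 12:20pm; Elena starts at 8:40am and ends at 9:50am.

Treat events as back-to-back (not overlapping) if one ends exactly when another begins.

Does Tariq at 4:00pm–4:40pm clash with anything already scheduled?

Kenji: ends 8:40am at or before Tariq starts 4:00pm → clear.
Marcus: ends 10:10am at or before Tariq starts 4:00pm → clear.
Elena: ends 9:50am at or before Tariq starts 4:00pm → clear.
Rohan: ends 12:20pm at or before Tariq starts 4:00pm → clear.
Ingrid: ends 2:40pm at or before Tariq starts 4:00pm → clear.
Jonas: starts 5:30pm at or after Tariq ends 4:40pm → clear.
Omar: starts 6:40pm at or after Tariq ends 4:40pm → clear.

No — it doesn't clash with anything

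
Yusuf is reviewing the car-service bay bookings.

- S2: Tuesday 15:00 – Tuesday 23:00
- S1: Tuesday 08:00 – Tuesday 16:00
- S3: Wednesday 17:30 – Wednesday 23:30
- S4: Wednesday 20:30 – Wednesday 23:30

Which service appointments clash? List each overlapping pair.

Sorted by start: S1, S2, S3, S4.
S2 starts before S1 ends → S1 and S2 overlap.
S3 starts after S1 ends; S1 is clear from here.
S3 starts after S2 ends; S2 is clear from here.
S4 starts before S3 ends → S3 and S4 overlap.

S1 & S2, S3 & S4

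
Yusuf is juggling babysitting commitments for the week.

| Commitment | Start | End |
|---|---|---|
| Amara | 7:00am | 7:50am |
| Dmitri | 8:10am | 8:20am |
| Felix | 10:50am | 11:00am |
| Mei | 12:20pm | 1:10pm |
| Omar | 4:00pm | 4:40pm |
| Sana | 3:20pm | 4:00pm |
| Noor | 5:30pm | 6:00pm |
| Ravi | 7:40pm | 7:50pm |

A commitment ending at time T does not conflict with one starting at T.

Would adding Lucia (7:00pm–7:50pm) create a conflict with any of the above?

Yes — it overlaps Ravi

Amara: ends 7:50am at or before Lucia starts 7:00pm → clear.
Dmitri: ends 8:20am at or before Lucia starts 7:00pm → clear.
Felix: ends 11:00am at or before Lucia starts 7:00pm → clear.
Mei: ends 1:10pm at or before Lucia starts 7:00pm → clear.
Sana: ends 4:00pm at or before Lucia starts 7:00pm → clear.
Omar: ends 4:40pm at or before Lucia starts 7:00pm → clear.
Noor: ends 6:00pm at or before Lucia starts 7:00pm → clear.
Ravi: starts 7:40pm before Lucia ends 7:50pm, and ends 7:50pm after Lucia starts 7:00pm → overlap.
Lucia overlaps Ravi.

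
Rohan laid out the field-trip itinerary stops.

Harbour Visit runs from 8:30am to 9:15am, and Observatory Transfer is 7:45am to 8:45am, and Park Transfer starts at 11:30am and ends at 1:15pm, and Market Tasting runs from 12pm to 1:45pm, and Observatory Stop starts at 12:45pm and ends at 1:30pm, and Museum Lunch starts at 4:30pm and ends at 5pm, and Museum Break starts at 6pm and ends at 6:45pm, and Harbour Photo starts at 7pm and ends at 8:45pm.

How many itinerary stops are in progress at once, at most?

3

Sort all start/end points and keep a running count:
7:45am start Observatory Transfer → 1
8:30am start Harbour Visit → 2
8:45am end Observatory Transfer → 1
9:15am end Harbour Visit → 0
11:30am start Park Transfer → 1
12pm start Market Tasting → 2
12:45pm start Observatory Stop → 3
1:15pm end Park Transfer → 2
1:30pm end Observatory Stop → 1
1:45pm end Market Tasting → 0
4:30pm start Museum Lunch → 1
5pm end Museum Lunch → 0
6pm start Museum Break → 1
6:45pm end Museum Break → 0
7pm start Harbour Photo → 1
8:45pm end Harbour Photo → 0
Peak is 3, at 12:45pm (Market Tasting, Observatory Stop, Park Transfer).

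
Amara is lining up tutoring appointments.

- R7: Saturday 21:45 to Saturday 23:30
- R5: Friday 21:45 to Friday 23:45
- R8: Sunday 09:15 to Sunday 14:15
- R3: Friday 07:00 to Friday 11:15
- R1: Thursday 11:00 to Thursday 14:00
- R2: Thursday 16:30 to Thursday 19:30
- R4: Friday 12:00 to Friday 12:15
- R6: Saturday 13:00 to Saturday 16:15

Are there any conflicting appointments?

Two intervals overlap when each starts before the other ends.
Sorted by start: R1, R2, R3, R4, R5, R6, R7, R8.
R2 starts after R1 ends; R1 is clear from here.
R3 starts after R2 ends; R2 is clear from here.
R4 starts after R3 ends; R3 is clear from here.
R5 starts after R4 ends; R4 is clear from here.
R6 starts after R5 ends; R5 is clear from here.
R7 starts after R6 ends; R6 is clear from here.
R8 starts after R7 ends.
Every pair is clear; the schedule has no overlaps.

No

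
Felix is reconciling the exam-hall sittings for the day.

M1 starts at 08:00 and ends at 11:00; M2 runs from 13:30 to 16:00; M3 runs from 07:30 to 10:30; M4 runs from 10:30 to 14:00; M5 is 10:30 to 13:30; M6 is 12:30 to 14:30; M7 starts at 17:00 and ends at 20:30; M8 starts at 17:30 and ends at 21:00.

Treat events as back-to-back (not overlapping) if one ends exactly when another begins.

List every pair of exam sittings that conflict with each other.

Sorted by start: M3, M1, M4, M5, M6, M2, M7, M8.
M1 starts before M3 ends → M3 and M1 overlap.
M4 starts exactly when M3 ends (back-to-back, no overlap), so M3 has no further overlaps.
M4 starts before M1 ends → M1 and M4 overlap.
M5 starts before M1 ends → M1 and M5 overlap.
M6 starts after M1 ends, so M1 has no further overlaps.
M5 starts before M4 ends → M4 and M5 overlap.
M6 starts before M4 ends → M4 and M6 overlap.
M2 starts before M4 ends → M4 and M2 overlap.
M7 starts after M4 ends, so M4 has no further overlaps.
M6 starts before M5 ends → M5 and M6 overlap.
M2 starts exactly when M5 ends (back-to-back, no overlap), so M5 has no further overlaps.
M2 starts before M6 ends → M6 and M2 overlap.
M7 starts after M6 ends, so M6 has no further overlaps.
M7 starts after M2 ends, so M2 has no further overlaps.
M8 starts before M7 ends → M7 and M8 overlap.

M1 & M3, M1 & M4, M1 & M5, M2 & M4, M2 & M6, M4 & M5, M4 & M6, M5 & M6, M7 & M8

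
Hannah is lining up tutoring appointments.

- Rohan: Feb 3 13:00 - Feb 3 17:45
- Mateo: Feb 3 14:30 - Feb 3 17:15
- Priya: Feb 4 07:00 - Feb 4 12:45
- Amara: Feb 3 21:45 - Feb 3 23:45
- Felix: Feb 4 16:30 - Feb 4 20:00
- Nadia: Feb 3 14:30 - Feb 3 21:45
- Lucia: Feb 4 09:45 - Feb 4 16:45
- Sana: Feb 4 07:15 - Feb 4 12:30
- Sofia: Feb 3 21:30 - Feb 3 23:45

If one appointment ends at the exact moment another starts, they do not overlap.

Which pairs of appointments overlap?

Sorted by start: Rohan, Mateo, Nadia, Sofia, Amara, Priya, Sana, Lucia, Felix.
Mateo starts before Rohan ends → Rohan and Mateo overlap.
Nadia starts before Rohan ends → Rohan and Nadia overlap.
Sofia starts after Rohan ends; Rohan is clear from here.
Nadia starts before Mateo ends → Mateo and Nadia overlap.
Sofia starts after Mateo ends; Mateo is clear from here.
Sofia starts before Nadia ends → Nadia and Sofia overlap.
Amara starts exactly when Nadia ends (back-to-back, no overlap); Nadia is clear from here.
Amara starts before Sofia ends → Sofia and Amara overlap.
Priya starts after Sofia ends; Sofia is clear from here.
Priya starts after Amara ends; Amara is clear from here.
Sana starts before Priya ends → Priya and Sana overlap.
Lucia starts before Priya ends → Priya and Lucia overlap.
Felix starts after Priya ends.
Lucia starts before Sana ends → Sana and Lucia overlap.
Felix starts after Sana ends.
Felix starts before Lucia ends → Lucia and Felix overlap.

Amara & Sofia, Felix & Lucia, Lucia & Priya, Lucia & Sana, Mateo & Nadia, Mateo & Rohan, Nadia & Rohan, Nadia & Sofia, Priya & Sana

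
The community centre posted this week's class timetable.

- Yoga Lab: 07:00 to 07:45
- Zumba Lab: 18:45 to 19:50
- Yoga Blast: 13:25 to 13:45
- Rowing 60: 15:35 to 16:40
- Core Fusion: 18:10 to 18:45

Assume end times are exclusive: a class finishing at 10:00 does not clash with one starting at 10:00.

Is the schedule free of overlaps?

Yes

Sorted by start: Yoga Lab, Yoga Blast, Rowing 60, Core Fusion, Zumba Lab.
Yoga Blast starts after Yoga Lab ends; Yoga Lab is clear from here.
Rowing 60 starts after Yoga Blast ends; Yoga Blast is clear from here.
Core Fusion starts after Rowing 60 ends; Rowing 60 is clear from here.
Zumba Lab starts exactly when Core Fusion ends (back-to-back, no overlap).
Every pair is clear; the schedule has no overlaps.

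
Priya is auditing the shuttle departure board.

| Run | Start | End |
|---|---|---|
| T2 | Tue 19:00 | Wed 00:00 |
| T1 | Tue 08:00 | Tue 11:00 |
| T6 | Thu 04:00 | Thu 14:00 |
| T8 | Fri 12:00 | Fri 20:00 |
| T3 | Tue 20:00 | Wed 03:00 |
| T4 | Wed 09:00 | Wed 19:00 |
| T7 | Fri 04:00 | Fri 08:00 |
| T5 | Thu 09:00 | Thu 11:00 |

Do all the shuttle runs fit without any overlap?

Sorted by start: T1, T2, T3, T4, T6, T5, T7, T8.
T2 starts after T1 ends — done with T1.
T3 starts before T2 ends → T2 and T3 overlap.
That's a conflict, so the schedule is not conflict-free.

No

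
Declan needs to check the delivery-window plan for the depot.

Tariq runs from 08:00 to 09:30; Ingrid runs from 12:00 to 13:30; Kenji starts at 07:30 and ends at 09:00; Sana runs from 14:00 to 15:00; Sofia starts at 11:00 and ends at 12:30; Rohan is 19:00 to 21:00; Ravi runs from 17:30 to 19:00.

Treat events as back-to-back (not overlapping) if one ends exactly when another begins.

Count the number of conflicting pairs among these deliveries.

2

Sorted by start: Kenji, Tariq, Sofia, Ingrid, Sana, Ravi, Rohan.
Tariq starts before Kenji ends → Kenji and Tariq overlap.
Sofia starts after Kenji ends; Kenji is clear from here.
Sofia starts after Tariq ends; Tariq is clear from here.
Ingrid starts before Sofia ends → Sofia and Ingrid overlap.
Sana starts after Sofia ends; Sofia is clear from here.
Sana starts after Ingrid ends; Ingrid is clear from here.
Ravi starts after Sana ends; Sana is clear from here.
Rohan starts exactly when Ravi ends (back-to-back, no overlap).
Overlapping pairs: Ingrid & Sofia, Kenji & Tariq — 2 in total.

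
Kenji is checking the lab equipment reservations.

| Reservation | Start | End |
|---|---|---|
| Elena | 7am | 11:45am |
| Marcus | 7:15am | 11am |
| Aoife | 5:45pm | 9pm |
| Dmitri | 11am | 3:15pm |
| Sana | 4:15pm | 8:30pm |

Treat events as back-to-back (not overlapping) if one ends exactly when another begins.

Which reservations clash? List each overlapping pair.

Sorted by start: Elena, Marcus, Dmitri, Sana, Aoife.
Marcus starts before Elena ends → Elena and Marcus overlap.
Dmitri starts before Elena ends → Elena and Dmitri overlap.
Sana starts after Elena ends; Elena is clear from here.
Dmitri starts exactly when Marcus ends (back-to-back, no overlap); Marcus is clear from here.
Sana starts after Dmitri ends; Dmitri is clear from here.
Aoife starts before Sana ends → Sana and Aoife overlap.

Aoife & Sana, Dmitri & Elena, Elena & Marcus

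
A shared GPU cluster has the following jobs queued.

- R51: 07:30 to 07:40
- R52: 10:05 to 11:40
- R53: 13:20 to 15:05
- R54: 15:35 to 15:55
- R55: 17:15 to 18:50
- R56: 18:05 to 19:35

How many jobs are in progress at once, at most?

Walk through starts and ends in time order (an end at T is processed before a start at T):
07:30 start R51 → 1
07:40 end R51 → 0
10:05 start R52 → 1
11:40 end R52 → 0
13:20 start R53 → 1
15:05 end R53 → 0
15:35 start R54 → 1
15:55 end R54 → 0
17:15 start R55 → 1
18:05 start R56 → 2
18:50 end R55 → 1
19:35 end R56 → 0
Peak is 2, at 18:05 (R55, R56).

2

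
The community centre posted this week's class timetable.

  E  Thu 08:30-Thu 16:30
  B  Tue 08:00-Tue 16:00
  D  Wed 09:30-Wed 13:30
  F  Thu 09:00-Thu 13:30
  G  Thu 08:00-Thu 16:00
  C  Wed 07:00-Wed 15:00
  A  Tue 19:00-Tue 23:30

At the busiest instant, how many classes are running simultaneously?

3

Walk through starts and ends in time order (an end at T is processed before a start at T):
Tue 08:00 start B → 1
Tue 16:00 end B → 0
Tue 19:00 start A → 1
Tue 23:30 end A → 0
Wed 07:00 start C → 1
Wed 09:30 start D → 2
Wed 13:30 end D → 1
Wed 15:00 end C → 0
Thu 08:00 start G → 1
Thu 08:30 start E → 2
Thu 09:00 start F → 3
Thu 13:30 end F → 2
Thu 16:00 end G → 1
Thu 16:30 end E → 0
Peak is 3, at Thu 09:00 (E, F, G).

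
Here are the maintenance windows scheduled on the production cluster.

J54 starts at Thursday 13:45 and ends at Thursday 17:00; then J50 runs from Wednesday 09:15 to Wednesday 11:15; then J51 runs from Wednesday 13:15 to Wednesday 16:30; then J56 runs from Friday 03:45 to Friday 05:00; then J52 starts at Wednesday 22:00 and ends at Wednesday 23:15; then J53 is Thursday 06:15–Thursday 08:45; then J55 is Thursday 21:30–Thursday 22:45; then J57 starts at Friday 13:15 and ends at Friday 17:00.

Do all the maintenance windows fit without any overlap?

Yes

Two intervals overlap when each starts before the other ends.
Sorted by start: J50, J51, J52, J53, J54, J55, J56, J57.
J51 starts after J50 ends; J50 is clear from here.
J52 starts after J51 ends; J51 is clear from here.
J53 starts after J52 ends; J52 is clear from here.
J54 starts after J53 ends; J53 is clear from here.
J55 starts after J54 ends; J54 is clear from here.
J56 starts after J55 ends; J55 is clear from here.
J57 starts after J56 ends.
Every pair is clear; the schedule has no overlaps.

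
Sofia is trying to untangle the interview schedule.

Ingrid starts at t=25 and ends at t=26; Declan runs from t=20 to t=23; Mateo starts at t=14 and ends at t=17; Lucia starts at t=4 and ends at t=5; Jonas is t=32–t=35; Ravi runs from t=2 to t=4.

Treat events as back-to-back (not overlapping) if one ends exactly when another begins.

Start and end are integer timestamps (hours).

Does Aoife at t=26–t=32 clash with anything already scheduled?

No — it doesn't clash with anything

Ravi: ends t=4 at or before Aoife starts t=26 → clear.
Lucia: ends t=5 at or before Aoife starts t=26 → clear.
Mateo: ends t=17 at or before Aoife starts t=26 → clear.
Declan: ends t=23 at or before Aoife starts t=26 → clear.
Ingrid: ends t=26 at or before Aoife starts t=26 → clear.
Jonas: starts t=32 at or after Aoife ends t=32 → clear.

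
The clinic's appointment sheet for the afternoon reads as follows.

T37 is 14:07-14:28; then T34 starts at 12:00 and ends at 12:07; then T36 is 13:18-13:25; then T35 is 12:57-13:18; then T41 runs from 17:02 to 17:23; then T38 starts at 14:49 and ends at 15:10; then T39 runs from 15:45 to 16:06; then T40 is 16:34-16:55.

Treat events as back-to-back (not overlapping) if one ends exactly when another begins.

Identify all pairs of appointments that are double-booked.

Check each pair: they overlap iff neither finishes before the other starts.
Sorted by start: T34, T35, T36, T37, T38, T39, T40, T41.
T35 starts after T34 ends; T34 is clear from here.
T36 starts exactly when T35 ends (back-to-back, no overlap); T35 is clear from here.
T37 starts after T36 ends; T36 is clear from here.
T38 starts after T37 ends; T37 is clear from here.
T39 starts after T38 ends; T38 is clear from here.
T40 starts after T39 ends; T39 is clear from here.
T41 starts after T40 ends.

none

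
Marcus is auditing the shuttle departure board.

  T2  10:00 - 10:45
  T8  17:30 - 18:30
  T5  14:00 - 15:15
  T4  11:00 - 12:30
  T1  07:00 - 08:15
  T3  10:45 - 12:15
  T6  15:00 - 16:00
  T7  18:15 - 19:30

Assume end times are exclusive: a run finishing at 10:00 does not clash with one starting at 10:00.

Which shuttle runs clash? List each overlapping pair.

T3 & T4, T5 & T6, T7 & T8

Check each pair: they overlap iff neither finishes before the other starts.
Sorted by start: T1, T2, T3, T4, T5, T6, T8, T7.
T2 starts after T1 ends, so T1 has no further overlaps.
T3 starts exactly when T2 ends (back-to-back, no overlap), so T2 has no further overlaps.
T4 starts before T3 ends → T3 and T4 overlap.
T5 starts after T3 ends, so T3 has no further overlaps.
T5 starts after T4 ends, so T4 has no further overlaps.
T6 starts before T5 ends → T5 and T6 overlap.
T8 starts after T5 ends, so T5 has no further overlaps.
T8 starts after T6 ends, so T6 has no further overlaps.
T7 starts before T8 ends → T8 and T7 overlap.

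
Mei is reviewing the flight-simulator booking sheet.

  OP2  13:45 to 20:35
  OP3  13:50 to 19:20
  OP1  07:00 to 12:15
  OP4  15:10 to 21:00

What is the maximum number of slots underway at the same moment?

Sweep the timeline, counting +1 at each start and −1 at each end (ends before starts at a tie):
07:00 start OP1 → 1
12:15 end OP1 → 0
13:45 start OP2 → 1
13:50 start OP3 → 2
15:10 start OP4 → 3
19:20 end OP3 → 2
20:35 end OP2 → 1
21:00 end OP4 → 0
Peak is 3, at 15:10 (OP2, OP3, OP4).

3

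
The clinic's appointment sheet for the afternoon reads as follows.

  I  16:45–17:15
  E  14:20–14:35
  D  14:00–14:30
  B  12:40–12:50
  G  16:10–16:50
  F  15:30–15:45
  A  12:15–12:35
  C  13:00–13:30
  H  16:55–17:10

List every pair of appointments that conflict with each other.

Sorted by start: A, B, C, D, E, F, G, I, H.
B starts after A ends, so nothing later overlaps A either.
C starts after B ends, so nothing later overlaps B either.
D starts after C ends, so nothing later overlaps C either.
E starts before D ends → D and E overlap.
F starts after D ends, so nothing later overlaps D either.
F starts after E ends, so nothing later overlaps E either.
G starts after F ends, so nothing later overlaps F either.
I starts before G ends → G and I overlap.
H starts after G ends.
H starts before I ends → I and H overlap.

D & E, G & I, H & I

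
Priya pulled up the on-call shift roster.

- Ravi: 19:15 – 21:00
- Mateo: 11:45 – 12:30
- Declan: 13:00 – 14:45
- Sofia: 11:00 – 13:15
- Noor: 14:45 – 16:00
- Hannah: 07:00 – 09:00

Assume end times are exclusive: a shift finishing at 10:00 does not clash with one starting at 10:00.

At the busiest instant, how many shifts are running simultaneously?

2

Sort all start/end points and keep a running count:
07:00 start Hannah → 1
09:00 end Hannah → 0
11:00 start Sofia → 1
11:45 start Mateo → 2
12:30 end Mateo → 1
13:00 start Declan → 2
13:15 end Sofia → 1
14:45 end Declan → 0
14:45 start Noor → 1
16:00 end Noor → 0
19:15 start Ravi → 1
21:00 end Ravi → 0
Peak is 2, at 11:45 (Mateo, Sofia).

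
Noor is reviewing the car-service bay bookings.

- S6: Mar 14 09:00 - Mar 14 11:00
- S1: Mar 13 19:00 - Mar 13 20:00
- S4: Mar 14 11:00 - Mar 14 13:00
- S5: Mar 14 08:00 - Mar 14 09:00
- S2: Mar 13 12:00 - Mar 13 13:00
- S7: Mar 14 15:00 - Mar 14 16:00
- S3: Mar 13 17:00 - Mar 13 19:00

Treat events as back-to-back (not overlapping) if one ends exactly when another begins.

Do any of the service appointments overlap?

Sorted by start: S2, S3, S1, S5, S6, S4, S7.
S3 starts after S2 ends, so nothing later overlaps S2 either.
S1 starts exactly when S3 ends (back-to-back, no overlap), so nothing later overlaps S3 either.
S5 starts after S1 ends, so nothing later overlaps S1 either.
S6 starts exactly when S5 ends (back-to-back, no overlap), so nothing later overlaps S5 either.
S4 starts exactly when S6 ends (back-to-back, no overlap), so nothing later overlaps S6 either.
S7 starts after S4 ends.
Every pair is clear; the schedule has no overlaps.

No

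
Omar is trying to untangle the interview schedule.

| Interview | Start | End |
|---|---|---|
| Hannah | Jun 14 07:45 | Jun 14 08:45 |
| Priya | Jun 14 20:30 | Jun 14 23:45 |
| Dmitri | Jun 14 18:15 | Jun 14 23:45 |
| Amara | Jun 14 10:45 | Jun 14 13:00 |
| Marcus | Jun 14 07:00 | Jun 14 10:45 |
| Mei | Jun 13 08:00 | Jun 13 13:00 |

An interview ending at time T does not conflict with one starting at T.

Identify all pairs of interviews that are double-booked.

Dmitri & Priya, Hannah & Marcus

Sorted by start: Mei, Marcus, Hannah, Amara, Dmitri, Priya.
Marcus starts after Mei ends — done with Mei.
Hannah starts before Marcus ends → Marcus and Hannah overlap.
Amara starts exactly when Marcus ends (back-to-back, no overlap) — done with Marcus.
Amara starts after Hannah ends — done with Hannah.
Dmitri starts after Amara ends — done with Amara.
Priya starts before Dmitri ends → Dmitri and Priya overlap.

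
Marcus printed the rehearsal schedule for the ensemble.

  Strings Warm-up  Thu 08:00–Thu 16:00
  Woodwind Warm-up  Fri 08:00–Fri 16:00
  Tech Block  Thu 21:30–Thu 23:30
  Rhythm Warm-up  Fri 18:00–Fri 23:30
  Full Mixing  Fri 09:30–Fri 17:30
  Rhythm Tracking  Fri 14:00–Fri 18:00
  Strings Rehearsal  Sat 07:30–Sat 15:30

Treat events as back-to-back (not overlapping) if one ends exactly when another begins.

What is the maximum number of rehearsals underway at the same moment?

Walk through starts and ends in time order (an end at T is processed before a start at T):
Thu 08:00 start Strings Warm-up → 1
Thu 16:00 end Strings Warm-up → 0
Thu 21:30 start Tech Block → 1
Thu 23:30 end Tech Block → 0
Fri 08:00 start Woodwind Warm-up → 1
Fri 09:30 start Full Mixing → 2
Fri 14:00 start Rhythm Tracking → 3
Fri 16:00 end Woodwind Warm-up → 2
Fri 17:30 end Full Mixing → 1
Fri 18:00 end Rhythm Tracking → 0
Fri 18:00 start Rhythm Warm-up → 1
Fri 23:30 end Rhythm Warm-up → 0
Sat 07:30 start Strings Rehearsal → 1
Sat 15:30 end Strings Rehearsal → 0
Peak is 3, at Fri 14:00 (Full Mixing, Rhythm Tracking, Woodwind Warm-up).

3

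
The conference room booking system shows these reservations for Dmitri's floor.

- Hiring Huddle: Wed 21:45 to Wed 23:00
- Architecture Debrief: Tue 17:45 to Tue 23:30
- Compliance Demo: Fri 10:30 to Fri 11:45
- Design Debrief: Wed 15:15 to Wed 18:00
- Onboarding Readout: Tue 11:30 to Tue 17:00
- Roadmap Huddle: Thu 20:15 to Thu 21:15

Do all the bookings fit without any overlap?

Check each pair: they overlap iff neither finishes before the other starts.
Sorted by start: Onboarding Readout, Architecture Debrief, Design Debrief, Hiring Huddle, Roadmap Huddle, Compliance Demo.
Architecture Debrief starts after Onboarding Readout ends; Onboarding Readout is clear from here.
Design Debrief starts after Architecture Debrief ends; Architecture Debrief is clear from here.
Hiring Huddle starts after Design Debrief ends; Design Debrief is clear from here.
Roadmap Huddle starts after Hiring Huddle ends; Hiring Huddle is clear from here.
Compliance Demo starts after Roadmap Huddle ends.
Every pair is clear; the schedule has no overlaps.

Yes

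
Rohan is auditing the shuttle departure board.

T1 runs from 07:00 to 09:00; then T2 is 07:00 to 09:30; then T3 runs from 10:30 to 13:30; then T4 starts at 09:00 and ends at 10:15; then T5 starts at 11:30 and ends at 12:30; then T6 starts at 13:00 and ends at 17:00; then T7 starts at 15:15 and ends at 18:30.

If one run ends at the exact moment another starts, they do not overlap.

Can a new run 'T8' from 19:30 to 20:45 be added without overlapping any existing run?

T1: ends 09:00 at or before T8 starts 19:30 → clear.
T2: ends 09:30 at or before T8 starts 19:30 → clear.
T4: ends 10:15 at or before T8 starts 19:30 → clear.
T3: ends 13:30 at or before T8 starts 19:30 → clear.
T5: ends 12:30 at or before T8 starts 19:30 → clear.
T6: ends 17:00 at or before T8 starts 19:30 → clear.
T7: ends 18:30 at or before T8 starts 19:30 → clear.

Yes — the slot is free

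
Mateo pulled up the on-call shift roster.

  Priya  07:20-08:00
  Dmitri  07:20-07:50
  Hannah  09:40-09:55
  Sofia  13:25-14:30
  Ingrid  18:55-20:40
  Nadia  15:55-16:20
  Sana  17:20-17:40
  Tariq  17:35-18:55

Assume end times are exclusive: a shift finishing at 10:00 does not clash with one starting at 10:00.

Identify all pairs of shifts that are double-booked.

Two intervals overlap when each starts before the other ends.
Sorted by start: Priya, Dmitri, Hannah, Sofia, Nadia, Sana, Tariq, Ingrid.
Dmitri starts before Priya ends → Priya and Dmitri overlap.
Hannah starts after Priya ends, so Priya has no further overlaps.
Hannah starts after Dmitri ends, so Dmitri has no further overlaps.
Sofia starts after Hannah ends, so Hannah has no further overlaps.
Nadia starts after Sofia ends, so Sofia has no further overlaps.
Sana starts after Nadia ends, so Nadia has no further overlaps.
Tariq starts before Sana ends → Sana and Tariq overlap.
Ingrid starts after Sana ends.
Ingrid starts exactly when Tariq ends (back-to-back, no overlap).

Dmitri & Priya, Sana & Tariq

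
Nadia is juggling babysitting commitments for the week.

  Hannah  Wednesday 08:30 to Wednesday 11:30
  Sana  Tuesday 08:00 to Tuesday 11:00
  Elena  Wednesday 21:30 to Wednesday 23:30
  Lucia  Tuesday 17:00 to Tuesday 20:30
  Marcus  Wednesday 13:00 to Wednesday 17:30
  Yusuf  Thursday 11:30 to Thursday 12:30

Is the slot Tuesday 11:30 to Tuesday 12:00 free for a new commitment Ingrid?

Yes — the slot is free

Sana: ends Tuesday 11:00 at or before Ingrid starts Tuesday 11:30 → clear.
Lucia: starts Tuesday 17:00 at or after Ingrid ends Tuesday 12:00 → clear.
Hannah: starts Wednesday 08:30 at or after Ingrid ends Tuesday 12:00 → clear.
Marcus: starts Wednesday 13:00 at or after Ingrid ends Tuesday 12:00 → clear.
Elena: starts Wednesday 21:30 at or after Ingrid ends Tuesday 12:00 → clear.
Yusuf: starts Thursday 11:30 at or after Ingrid ends Tuesday 12:00 → clear.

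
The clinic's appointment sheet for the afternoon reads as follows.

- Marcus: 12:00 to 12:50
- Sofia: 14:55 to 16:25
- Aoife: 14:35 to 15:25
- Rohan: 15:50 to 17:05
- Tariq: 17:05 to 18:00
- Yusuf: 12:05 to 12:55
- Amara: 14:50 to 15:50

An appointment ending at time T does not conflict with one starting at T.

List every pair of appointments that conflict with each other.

Amara & Aoife, Amara & Sofia, Aoife & Sofia, Marcus & Yusuf, Rohan & Sofia

Sorted by start: Marcus, Yusuf, Aoife, Amara, Sofia, Rohan, Tariq.
Yusuf starts before Marcus ends → Marcus and Yusuf overlap.
Aoife starts after Marcus ends, so Marcus has no further overlaps.
Aoife starts after Yusuf ends, so Yusuf has no further overlaps.
Amara starts before Aoife ends → Aoife and Amara overlap.
Sofia starts before Aoife ends → Aoife and Sofia overlap.
Rohan starts after Aoife ends, so Aoife has no further overlaps.
Sofia starts before Amara ends → Amara and Sofia overlap.
Rohan starts exactly when Amara ends (back-to-back, no overlap), so Amara has no further overlaps.
Rohan starts before Sofia ends → Sofia and Rohan overlap.
Tariq starts after Sofia ends.
Tariq starts exactly when Rohan ends (back-to-back, no overlap).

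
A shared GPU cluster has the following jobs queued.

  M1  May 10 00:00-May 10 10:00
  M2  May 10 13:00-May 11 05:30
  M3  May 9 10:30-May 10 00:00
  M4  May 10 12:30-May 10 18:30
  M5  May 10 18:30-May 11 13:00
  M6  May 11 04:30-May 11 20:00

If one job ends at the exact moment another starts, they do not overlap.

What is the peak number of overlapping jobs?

3

Sweep the timeline, counting +1 at each start and −1 at each end (ends before starts at a tie):
May 9 10:30 start M3 → 1
May 10 00:00 end M3 → 0
May 10 00:00 start M1 → 1
May 10 10:00 end M1 → 0
May 10 12:30 start M4 → 1
May 10 13:00 start M2 → 2
May 10 18:30 end M4 → 1
May 10 18:30 start M5 → 2
May 11 04:30 start M6 → 3
May 11 05:30 end M2 → 2
May 11 13:00 end M5 → 1
May 11 20:00 end M6 → 0
Peak is 3, at May 11 04:30 (M2, M5, M6).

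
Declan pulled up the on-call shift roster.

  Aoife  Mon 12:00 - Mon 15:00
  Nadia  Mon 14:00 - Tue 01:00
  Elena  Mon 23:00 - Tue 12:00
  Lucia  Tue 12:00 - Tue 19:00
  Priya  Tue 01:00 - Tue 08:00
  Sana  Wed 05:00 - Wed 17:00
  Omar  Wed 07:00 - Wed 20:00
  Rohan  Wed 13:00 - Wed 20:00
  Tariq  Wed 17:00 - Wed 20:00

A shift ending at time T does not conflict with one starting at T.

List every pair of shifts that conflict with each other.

Sorted by start: Aoife, Nadia, Elena, Priya, Lucia, Sana, Omar, Rohan, Tariq.
Nadia starts before Aoife ends → Aoife and Nadia overlap.
Elena starts after Aoife ends; Aoife is clear from here.
Elena starts before Nadia ends → Nadia and Elena overlap.
Priya starts exactly when Nadia ends (back-to-back, no overlap); Nadia is clear from here.
Priya starts before Elena ends → Elena and Priya overlap.
Lucia starts exactly when Elena ends (back-to-back, no overlap); Elena is clear from here.
Lucia starts after Priya ends; Priya is clear from here.
Sana starts after Lucia ends; Lucia is clear from here.
Omar starts before Sana ends → Sana and Omar overlap.
Rohan starts before Sana ends → Sana and Rohan overlap.
Tariq starts exactly when Sana ends (back-to-back, no overlap).
Rohan starts before Omar ends → Omar and Rohan overlap.
Tariq starts before Omar ends → Omar and Tariq overlap.
Tariq starts before Rohan ends → Rohan and Tariq overlap.

Aoife & Nadia, Elena & Nadia, Elena & Priya, Omar & Rohan, Omar & Sana, Omar & Tariq, Rohan & Sana, Rohan & Tariq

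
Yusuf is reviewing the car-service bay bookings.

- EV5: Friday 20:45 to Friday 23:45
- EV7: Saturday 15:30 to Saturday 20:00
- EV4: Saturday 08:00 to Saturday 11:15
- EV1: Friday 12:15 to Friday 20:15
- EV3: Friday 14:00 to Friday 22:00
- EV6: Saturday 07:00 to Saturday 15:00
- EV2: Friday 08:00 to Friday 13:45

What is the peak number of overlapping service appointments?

2

Sort all start/end points and keep a running count:
Friday 08:00 start EV2 → 1
Friday 12:15 start EV1 → 2
Friday 13:45 end EV2 → 1
Friday 14:00 start EV3 → 2
Friday 20:15 end EV1 → 1
Friday 20:45 start EV5 → 2
Friday 22:00 end EV3 → 1
Friday 23:45 end EV5 → 0
Saturday 07:00 start EV6 → 1
Saturday 08:00 start EV4 → 2
Saturday 11:15 end EV4 → 1
Saturday 15:00 end EV6 → 0
Saturday 15:30 start EV7 → 1
Saturday 20:00 end EV7 → 0
Peak is 2, at Friday 12:15 (EV1, EV2).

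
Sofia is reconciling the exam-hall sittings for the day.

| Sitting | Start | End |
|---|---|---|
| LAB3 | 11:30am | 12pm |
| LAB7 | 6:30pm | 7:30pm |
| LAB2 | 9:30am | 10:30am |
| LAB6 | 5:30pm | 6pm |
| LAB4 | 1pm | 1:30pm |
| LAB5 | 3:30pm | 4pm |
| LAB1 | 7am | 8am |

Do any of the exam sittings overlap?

Sorted by start: LAB1, LAB2, LAB3, LAB4, LAB5, LAB6, LAB7.
LAB2 starts after LAB1 ends; LAB1 is clear from here.
LAB3 starts after LAB2 ends; LAB2 is clear from here.
LAB4 starts after LAB3 ends; LAB3 is clear from here.
LAB5 starts after LAB4 ends; LAB4 is clear from here.
LAB6 starts after LAB5 ends; LAB5 is clear from here.
LAB7 starts after LAB6 ends.
Every pair is clear; the schedule has no overlaps.

No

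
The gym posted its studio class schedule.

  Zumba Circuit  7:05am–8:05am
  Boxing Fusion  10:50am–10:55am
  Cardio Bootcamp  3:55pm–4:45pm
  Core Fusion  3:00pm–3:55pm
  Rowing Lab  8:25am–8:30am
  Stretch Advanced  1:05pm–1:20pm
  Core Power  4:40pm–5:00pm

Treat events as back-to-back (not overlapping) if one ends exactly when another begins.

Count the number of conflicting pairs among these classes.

Two intervals overlap when each starts before the other ends.
Sorted by start: Zumba Circuit, Rowing Lab, Boxing Fusion, Stretch Advanced, Core Fusion, Cardio Bootcamp, Core Power.
Rowing Lab starts after Zumba Circuit ends — done with Zumba Circuit.
Boxing Fusion starts after Rowing Lab ends — done with Rowing Lab.
Stretch Advanced starts after Boxing Fusion ends — done with Boxing Fusion.
Core Fusion starts after Stretch Advanced ends — done with Stretch Advanced.
Cardio Bootcamp starts exactly when Core Fusion ends (back-to-back, no overlap) — done with Core Fusion.
Core Power starts before Cardio Bootcamp ends → Cardio Bootcamp and Core Power overlap.
Overlapping pairs: Cardio Bootcamp & Core Power — 1 in total.

1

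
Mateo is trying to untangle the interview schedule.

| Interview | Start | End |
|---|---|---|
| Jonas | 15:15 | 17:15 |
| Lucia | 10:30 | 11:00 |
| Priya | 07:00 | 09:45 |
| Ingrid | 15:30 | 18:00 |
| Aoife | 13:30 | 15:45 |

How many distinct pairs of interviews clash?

3

Sorted by start: Priya, Lucia, Aoife, Jonas, Ingrid.
Lucia starts after Priya ends — done with Priya.
Aoife starts after Lucia ends — done with Lucia.
Jonas starts before Aoife ends → Aoife and Jonas overlap.
Ingrid starts before Aoife ends → Aoife and Ingrid overlap.
Ingrid starts before Jonas ends → Jonas and Ingrid overlap.
Overlapping pairs: Aoife & Ingrid, Aoife & Jonas, Ingrid & Jonas — 3 in total.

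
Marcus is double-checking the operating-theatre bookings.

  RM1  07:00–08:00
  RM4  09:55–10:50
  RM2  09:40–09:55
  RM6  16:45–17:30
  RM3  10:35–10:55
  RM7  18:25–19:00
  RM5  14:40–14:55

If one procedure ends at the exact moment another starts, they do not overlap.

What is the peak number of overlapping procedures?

2

Sweep the timeline, counting +1 at each start and −1 at each end (ends before starts at a tie):
07:00 start RM1 → 1
08:00 end RM1 → 0
09:40 start RM2 → 1
09:55 end RM2 → 0
09:55 start RM4 → 1
10:35 start RM3 → 2
10:50 end RM4 → 1
10:55 end RM3 → 0
14:40 start RM5 → 1
14:55 end RM5 → 0
16:45 start RM6 → 1
17:30 end RM6 → 0
18:25 start RM7 → 1
19:00 end RM7 → 0
Peak is 2, at 10:35 (RM3, RM4).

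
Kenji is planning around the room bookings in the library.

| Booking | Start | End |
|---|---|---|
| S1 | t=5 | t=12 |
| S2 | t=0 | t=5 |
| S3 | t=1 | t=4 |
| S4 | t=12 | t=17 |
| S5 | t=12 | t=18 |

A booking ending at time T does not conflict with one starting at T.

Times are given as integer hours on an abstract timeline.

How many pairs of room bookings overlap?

Two intervals overlap when each starts before the other ends.
Sorted by start: S2, S3, S1, S4, S5.
S3 starts before S2 ends → S2 and S3 overlap.
S1 starts exactly when S2 ends (back-to-back, no overlap) — done with S2.
S1 starts after S3 ends — done with S3.
S4 starts exactly when S1 ends (back-to-back, no overlap) — done with S1.
S5 starts before S4 ends → S4 and S5 overlap.
Overlapping pairs: S2 & S3, S4 & S5 — 2 in total.

2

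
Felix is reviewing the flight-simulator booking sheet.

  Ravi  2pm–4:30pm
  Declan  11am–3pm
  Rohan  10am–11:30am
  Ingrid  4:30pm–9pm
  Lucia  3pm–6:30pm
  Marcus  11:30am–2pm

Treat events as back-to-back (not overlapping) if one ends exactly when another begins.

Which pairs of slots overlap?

Two intervals overlap when each starts before the other ends.
Sorted by start: Rohan, Declan, Marcus, Ravi, Lucia, Ingrid.
Declan starts before Rohan ends → Rohan and Declan overlap.
Marcus starts exactly when Rohan ends (back-to-back, no overlap), so nothing later overlaps Rohan either.
Marcus starts before Declan ends → Declan and Marcus overlap.
Ravi starts before Declan ends → Declan and Ravi overlap.
Lucia starts exactly when Declan ends (back-to-back, no overlap), so nothing later overlaps Declan either.
Ravi starts exactly when Marcus ends (back-to-back, no overlap), so nothing later overlaps Marcus either.
Lucia starts before Ravi ends → Ravi and Lucia overlap.
Ingrid starts exactly when Ravi ends (back-to-back, no overlap).
Ingrid starts before Lucia ends → Lucia and Ingrid overlap.

Declan & Marcus, Declan & Ravi, Declan & Rohan, Ingrid & Lucia, Lucia & Ravi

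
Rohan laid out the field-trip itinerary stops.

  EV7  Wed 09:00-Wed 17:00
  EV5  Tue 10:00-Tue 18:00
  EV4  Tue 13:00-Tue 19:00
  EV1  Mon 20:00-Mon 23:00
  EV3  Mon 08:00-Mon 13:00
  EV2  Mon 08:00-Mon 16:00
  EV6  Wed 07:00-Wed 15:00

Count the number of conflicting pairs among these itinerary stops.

Sorted by start: EV2, EV3, EV1, EV5, EV4, EV6, EV7.
EV3 starts before EV2 ends → EV2 and EV3 overlap.
EV1 starts after EV2 ends, so nothing later overlaps EV2 either.
EV1 starts after EV3 ends, so nothing later overlaps EV3 either.
EV5 starts after EV1 ends, so nothing later overlaps EV1 either.
EV4 starts before EV5 ends → EV5 and EV4 overlap.
EV6 starts after EV5 ends, so nothing later overlaps EV5 either.
EV6 starts after EV4 ends, so nothing later overlaps EV4 either.
EV7 starts before EV6 ends → EV6 and EV7 overlap.
Overlapping pairs: EV2 & EV3, EV4 & EV5, EV6 & EV7 — 3 in total.

3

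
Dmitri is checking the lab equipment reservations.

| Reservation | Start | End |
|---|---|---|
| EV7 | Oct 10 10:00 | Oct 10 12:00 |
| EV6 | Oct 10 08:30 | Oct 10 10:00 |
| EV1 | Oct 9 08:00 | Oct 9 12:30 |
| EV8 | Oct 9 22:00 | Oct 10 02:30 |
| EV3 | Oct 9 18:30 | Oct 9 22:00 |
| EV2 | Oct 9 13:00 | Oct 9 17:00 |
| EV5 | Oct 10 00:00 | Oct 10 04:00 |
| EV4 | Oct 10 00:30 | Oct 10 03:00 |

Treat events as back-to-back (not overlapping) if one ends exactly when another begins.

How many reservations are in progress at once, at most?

Walk through starts and ends in time order (an end at T is processed before a start at T):
Oct 9 08:00 start EV1 → 1
Oct 9 12:30 end EV1 → 0
Oct 9 13:00 start EV2 → 1
Oct 9 17:00 end EV2 → 0
Oct 9 18:30 start EV3 → 1
Oct 9 22:00 end EV3 → 0
Oct 9 22:00 start EV8 → 1
Oct 10 00:00 start EV5 → 2
Oct 10 00:30 start EV4 → 3
Oct 10 02:30 end EV8 → 2
Oct 10 03:00 end EV4 → 1
Oct 10 04:00 end EV5 → 0
Oct 10 08:30 start EV6 → 1
Oct 10 10:00 end EV6 → 0
Oct 10 10:00 start EV7 → 1
Oct 10 12:00 end EV7 → 0
Peak is 3, at Oct 10 00:30 (EV4, EV5, EV8).

3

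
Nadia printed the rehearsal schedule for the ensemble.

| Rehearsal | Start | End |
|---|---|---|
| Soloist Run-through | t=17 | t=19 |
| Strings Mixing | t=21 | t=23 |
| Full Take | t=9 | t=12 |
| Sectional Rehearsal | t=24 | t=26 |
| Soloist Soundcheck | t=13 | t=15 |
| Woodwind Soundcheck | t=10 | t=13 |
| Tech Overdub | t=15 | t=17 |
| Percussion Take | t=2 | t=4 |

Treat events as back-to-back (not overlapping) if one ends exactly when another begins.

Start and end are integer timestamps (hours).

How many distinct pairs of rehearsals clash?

Check each pair: they overlap iff neither finishes before the other starts.
Sorted by start: Percussion Take, Full Take, Woodwind Soundcheck, Soloist Soundcheck, Tech Overdub, Soloist Run-through, Strings Mixing, Sectional Rehearsal.
Full Take starts after Percussion Take ends, so nothing later overlaps Percussion Take either.
Woodwind Soundcheck starts before Full Take ends → Full Take and Woodwind Soundcheck overlap.
Soloist Soundcheck starts after Full Take ends, so nothing later overlaps Full Take either.
Soloist Soundcheck starts exactly when Woodwind Soundcheck ends (back-to-back, no overlap), so nothing later overlaps Woodwind Soundcheck either.
Tech Overdub starts exactly when Soloist Soundcheck ends (back-to-back, no overlap), so nothing later overlaps Soloist Soundcheck either.
Soloist Run-through starts exactly when Tech Overdub ends (back-to-back, no overlap), so nothing later overlaps Tech Overdub either.
Strings Mixing starts after Soloist Run-through ends, so nothing later overlaps Soloist Run-through either.
Sectional Rehearsal starts after Strings Mixing ends.
Overlapping pairs: Full Take & Woodwind Soundcheck — 1 in total.

1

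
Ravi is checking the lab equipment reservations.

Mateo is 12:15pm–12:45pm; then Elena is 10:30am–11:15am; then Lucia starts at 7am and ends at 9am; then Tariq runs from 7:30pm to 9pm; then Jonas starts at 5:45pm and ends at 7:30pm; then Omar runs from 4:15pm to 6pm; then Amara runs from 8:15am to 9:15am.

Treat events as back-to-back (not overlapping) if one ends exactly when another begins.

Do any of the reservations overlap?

Sorted by start: Lucia, Amara, Elena, Mateo, Omar, Jonas, Tariq.
Amara starts before Lucia ends → Lucia and Amara overlap.
That's a conflict, so the schedule is not conflict-free.

Yes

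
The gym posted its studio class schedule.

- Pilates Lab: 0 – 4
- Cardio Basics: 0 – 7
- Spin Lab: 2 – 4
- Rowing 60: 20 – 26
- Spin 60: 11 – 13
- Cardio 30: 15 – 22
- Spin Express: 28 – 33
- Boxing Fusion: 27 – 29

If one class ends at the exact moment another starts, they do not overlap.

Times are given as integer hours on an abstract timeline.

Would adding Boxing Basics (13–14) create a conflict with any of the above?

No — it doesn't clash with anything

Pilates Lab: ends 4 at or before Boxing Basics starts 13 → clear.
Cardio Basics: ends 7 at or before Boxing Basics starts 13 → clear.
Spin Lab: ends 4 at or before Boxing Basics starts 13 → clear.
Spin 60: ends 13 at or before Boxing Basics starts 13 → clear.
Cardio 30: starts 15 at or after Boxing Basics ends 14 → clear.
Rowing 60: starts 20 at or after Boxing Basics ends 14 → clear.
Boxing Fusion: starts 27 at or after Boxing Basics ends 14 → clear.
Spin Express: starts 28 at or after Boxing Basics ends 14 → clear.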